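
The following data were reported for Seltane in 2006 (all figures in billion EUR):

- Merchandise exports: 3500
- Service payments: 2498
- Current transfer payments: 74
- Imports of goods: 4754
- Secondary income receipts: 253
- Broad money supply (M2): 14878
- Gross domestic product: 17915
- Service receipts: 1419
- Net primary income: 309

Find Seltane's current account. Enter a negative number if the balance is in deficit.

-1845

Goods balance = 3500 - 4754 = -1254
Services balance = 1419 - 2498 = -1079
Trade balance (goods + services) = -1254 + (-1079) = -2333
Net primary income = 309
Net secondary income = 253 - 74 = 179
Current account = -2333 + 309 + 179 = -1845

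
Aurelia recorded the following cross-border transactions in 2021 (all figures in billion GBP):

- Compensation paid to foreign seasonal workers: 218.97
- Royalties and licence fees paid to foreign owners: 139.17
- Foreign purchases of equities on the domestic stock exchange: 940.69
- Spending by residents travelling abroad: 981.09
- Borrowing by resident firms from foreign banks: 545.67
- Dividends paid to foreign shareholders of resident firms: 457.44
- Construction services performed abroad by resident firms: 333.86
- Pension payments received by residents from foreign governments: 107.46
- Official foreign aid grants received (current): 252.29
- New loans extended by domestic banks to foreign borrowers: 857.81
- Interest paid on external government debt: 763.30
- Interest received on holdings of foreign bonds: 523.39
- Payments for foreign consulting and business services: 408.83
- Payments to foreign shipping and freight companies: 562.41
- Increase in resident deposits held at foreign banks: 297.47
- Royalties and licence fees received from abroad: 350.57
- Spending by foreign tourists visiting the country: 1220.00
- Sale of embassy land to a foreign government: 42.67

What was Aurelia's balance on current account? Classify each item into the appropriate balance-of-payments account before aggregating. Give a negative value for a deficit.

Services: -408.83 - 981.09 + 350.57 + 1220.00 + 333.86 - 562.41 - 139.17 = -187.07
Primary income: -218.97 - 763.30 - 457.44 + 523.39 = -916.32
Secondary income: 252.29 + 107.46 = 359.75
Current account = (-187.07) + (-916.32) + 359.75 = -743.64
(Excluded from the current account — financial account: foreign purchases of equities on the domestic stock exchange 940.69, borrowing by resident firms from foreign banks 545.67, new loans extended by domestic banks to foreign borrowers 857.81, increase in resident deposits held at foreign banks 297.47; capital account: sale of embassy land to a foreign government 42.67.)

-743.64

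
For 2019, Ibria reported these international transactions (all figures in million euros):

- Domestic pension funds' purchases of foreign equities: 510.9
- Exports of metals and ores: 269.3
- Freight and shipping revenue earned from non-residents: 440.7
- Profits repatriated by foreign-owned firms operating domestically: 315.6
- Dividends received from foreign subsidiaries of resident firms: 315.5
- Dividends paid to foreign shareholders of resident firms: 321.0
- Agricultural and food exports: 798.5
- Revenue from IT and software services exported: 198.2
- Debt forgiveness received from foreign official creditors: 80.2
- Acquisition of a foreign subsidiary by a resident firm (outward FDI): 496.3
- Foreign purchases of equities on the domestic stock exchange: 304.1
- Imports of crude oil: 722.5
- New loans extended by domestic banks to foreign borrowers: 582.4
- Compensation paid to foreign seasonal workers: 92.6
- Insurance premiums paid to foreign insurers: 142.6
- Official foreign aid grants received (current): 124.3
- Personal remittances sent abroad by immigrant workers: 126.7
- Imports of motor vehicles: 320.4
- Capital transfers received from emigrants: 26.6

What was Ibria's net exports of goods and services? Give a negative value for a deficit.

521.2

Goods: 269.3 + 798.5 - 320.4 - 722.5 = 24.9
Services: 198.2 + 440.7 - 142.6 = 496.3
Trade balance = 24.9 + 496.3 = 521.2
(Excluded from the trade balance — financial account: domestic pension funds' purchases of foreign equities 510.9, acquisition of a foreign subsidiary by a resident firm (outward FDI) 496.3, foreign purchases of equities on the domestic stock exchange 304.1, new loans extended by domestic banks to foreign borrowers 582.4; primary income: profits repatriated by foreign-owned firms operating domestically 315.6, dividends received from foreign subsidiaries of resident firms 315.5, dividends paid to foreign shareholders of resident firms 321.0, compensation paid to foreign seasonal workers 92.6; capital account: debt forgiveness received from foreign official creditors 80.2, capital transfers received from emigrants 26.6; secondary income: official foreign aid grants received (current) 124.3, personal remittances sent abroad by immigrant workers 126.7.)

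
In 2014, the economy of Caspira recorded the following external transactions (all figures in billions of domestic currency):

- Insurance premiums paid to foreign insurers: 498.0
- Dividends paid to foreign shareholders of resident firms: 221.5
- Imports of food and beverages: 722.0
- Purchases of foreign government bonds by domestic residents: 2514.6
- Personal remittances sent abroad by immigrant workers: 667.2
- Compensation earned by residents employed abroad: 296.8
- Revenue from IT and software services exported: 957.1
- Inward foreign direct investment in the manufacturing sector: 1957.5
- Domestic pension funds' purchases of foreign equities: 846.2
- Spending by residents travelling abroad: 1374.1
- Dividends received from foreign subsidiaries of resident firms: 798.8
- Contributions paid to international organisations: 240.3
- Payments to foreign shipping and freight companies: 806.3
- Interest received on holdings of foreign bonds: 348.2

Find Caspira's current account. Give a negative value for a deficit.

Goods: -722.0
Services: -498.0 - 1374.1 + 957.1 - 806.3 = -1721.3
Primary income: 296.8 + 798.8 - 221.5 + 348.2 = 1222.3
Secondary income: -240.3 - 667.2 = -907.5
Current account = (-722.0) + (-1721.3) + 1222.3 + (-907.5) = -2128.5
(Excluded from the current account — financial account: purchases of foreign government bonds by domestic residents 2514.6, inward foreign direct investment in the manufacturing sector 1957.5, domestic pension funds' purchases of foreign equities 846.2.)

-2128.5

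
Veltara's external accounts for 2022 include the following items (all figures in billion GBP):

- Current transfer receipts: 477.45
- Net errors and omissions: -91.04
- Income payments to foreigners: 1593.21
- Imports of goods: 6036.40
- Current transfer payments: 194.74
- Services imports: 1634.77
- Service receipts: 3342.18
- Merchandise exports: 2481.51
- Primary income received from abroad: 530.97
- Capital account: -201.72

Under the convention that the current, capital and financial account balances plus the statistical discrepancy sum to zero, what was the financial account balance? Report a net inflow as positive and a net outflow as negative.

Goods balance = 2481.51 - 6036.40 = -3554.89
Services balance = 3342.18 - 1634.77 = 1707.41
Trade balance (goods + services) = -3554.89 + 1707.41 = -1847.48
Net primary income = 530.97 - 1593.21 = -1062.24
Net secondary income = 477.45 - 194.74 = 282.71
Current account = -1847.48 + (-1062.24) + 282.71 = -2627.01
Financial account = -(-2627.01 + (-201.72) + (-91.04)) = 2919.77

2919.77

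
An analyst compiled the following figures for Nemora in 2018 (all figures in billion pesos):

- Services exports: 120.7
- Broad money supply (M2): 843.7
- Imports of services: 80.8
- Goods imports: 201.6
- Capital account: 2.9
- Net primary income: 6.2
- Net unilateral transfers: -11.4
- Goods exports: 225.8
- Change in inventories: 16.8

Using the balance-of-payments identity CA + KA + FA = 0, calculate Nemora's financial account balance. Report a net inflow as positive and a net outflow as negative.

-61.8

Goods balance = 225.8 - 201.6 = 24.2
Services balance = 120.7 - 80.8 = 39.9
Trade balance (goods + services) = 24.2 + 39.9 = 64.1
Net primary income = 6.2
Net secondary income = -11.4
Current account = 64.1 + 6.2 + (-11.4) = 58.9
Financial account = -(58.9 + 2.9) = -61.8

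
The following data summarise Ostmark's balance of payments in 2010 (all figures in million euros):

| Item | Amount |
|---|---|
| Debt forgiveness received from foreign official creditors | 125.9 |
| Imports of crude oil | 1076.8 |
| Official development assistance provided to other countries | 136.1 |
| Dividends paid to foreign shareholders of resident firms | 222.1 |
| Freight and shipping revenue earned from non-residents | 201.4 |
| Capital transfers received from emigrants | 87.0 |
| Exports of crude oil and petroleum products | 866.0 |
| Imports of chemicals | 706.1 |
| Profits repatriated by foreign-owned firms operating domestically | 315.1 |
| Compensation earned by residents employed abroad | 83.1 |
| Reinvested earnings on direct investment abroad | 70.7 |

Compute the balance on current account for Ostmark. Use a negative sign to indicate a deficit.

Goods: -1076.8 - 706.1 + 866.0 = -916.9
Services: 201.4
Primary income: 83.1 + 70.7 - 222.1 - 315.1 = -383.4
Secondary income: -136.1
Current account = (-916.9) + 201.4 + (-383.4) + (-136.1) = -1235.0
(Excluded from the current account — capital account: debt forgiveness received from foreign official creditors 125.9, capital transfers received from emigrants 87.0.)

-1235.0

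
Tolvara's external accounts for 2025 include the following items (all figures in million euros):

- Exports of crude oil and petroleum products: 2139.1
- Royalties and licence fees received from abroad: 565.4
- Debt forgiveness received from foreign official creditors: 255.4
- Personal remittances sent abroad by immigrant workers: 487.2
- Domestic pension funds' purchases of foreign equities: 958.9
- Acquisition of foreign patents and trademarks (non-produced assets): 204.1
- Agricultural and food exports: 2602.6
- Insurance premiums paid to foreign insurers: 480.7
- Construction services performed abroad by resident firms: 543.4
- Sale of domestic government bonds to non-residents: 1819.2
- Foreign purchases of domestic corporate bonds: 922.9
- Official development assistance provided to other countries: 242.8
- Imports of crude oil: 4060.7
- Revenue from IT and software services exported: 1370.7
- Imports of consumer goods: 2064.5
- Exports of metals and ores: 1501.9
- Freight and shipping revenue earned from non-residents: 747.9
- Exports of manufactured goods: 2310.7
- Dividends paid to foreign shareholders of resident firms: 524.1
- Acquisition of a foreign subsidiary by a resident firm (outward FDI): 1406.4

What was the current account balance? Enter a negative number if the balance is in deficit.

Goods: -2064.5 + 1501.9 + 2139.1 + 2602.6 + 2310.7 - 4060.7 = 2429.1
Services: -480.7 + 747.9 + 543.4 + 565.4 + 1370.7 = 2746.7
Primary income: -524.1
Secondary income: -487.2 - 242.8 = -730.0
Current account = 2429.1 + 2746.7 + (-524.1) + (-730.0) = 3921.7
(Excluded from the current account — capital account: debt forgiveness received from foreign official creditors 255.4, acquisition of foreign patents and trademarks (non-produced assets) 204.1; financial account: domestic pension funds' purchases of foreign equities 958.9, sale of domestic government bonds to non-residents 1819.2, foreign purchases of domestic corporate bonds 922.9, acquisition of a foreign subsidiary by a resident firm (outward FDI) 1406.4.)

3921.7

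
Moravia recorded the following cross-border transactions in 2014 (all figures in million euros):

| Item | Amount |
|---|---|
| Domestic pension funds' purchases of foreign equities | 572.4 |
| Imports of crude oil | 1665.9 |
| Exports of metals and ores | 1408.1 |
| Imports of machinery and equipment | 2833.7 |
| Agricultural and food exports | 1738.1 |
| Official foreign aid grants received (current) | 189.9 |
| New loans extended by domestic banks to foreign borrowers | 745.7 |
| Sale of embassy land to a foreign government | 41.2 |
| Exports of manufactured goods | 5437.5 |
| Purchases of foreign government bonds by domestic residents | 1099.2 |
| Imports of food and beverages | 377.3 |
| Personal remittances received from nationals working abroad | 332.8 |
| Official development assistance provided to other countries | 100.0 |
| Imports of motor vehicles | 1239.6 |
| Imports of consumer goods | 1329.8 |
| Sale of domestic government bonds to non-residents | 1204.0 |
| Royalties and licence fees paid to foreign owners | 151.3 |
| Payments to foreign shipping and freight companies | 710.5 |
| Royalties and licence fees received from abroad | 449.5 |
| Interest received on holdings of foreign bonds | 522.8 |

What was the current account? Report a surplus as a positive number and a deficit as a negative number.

1670.6

Goods: -1329.8 - 2833.7 + 1738.1 - 1239.6 - 377.3 - 1665.9 + 5437.5 + 1408.1 = 1137.4
Services: -151.3 + 449.5 - 710.5 = -412.3
Primary income: 522.8
Secondary income: 332.8 + 189.9 - 100.0 = 422.7
Current account = 1137.4 + (-412.3) + 522.8 + 422.7 = 1670.6
(Excluded from the current account — financial account: domestic pension funds' purchases of foreign equities 572.4, new loans extended by domestic banks to foreign borrowers 745.7, purchases of foreign government bonds by domestic residents 1099.2, sale of domestic government bonds to non-residents 1204.0; capital account: sale of embassy land to a foreign government 41.2.)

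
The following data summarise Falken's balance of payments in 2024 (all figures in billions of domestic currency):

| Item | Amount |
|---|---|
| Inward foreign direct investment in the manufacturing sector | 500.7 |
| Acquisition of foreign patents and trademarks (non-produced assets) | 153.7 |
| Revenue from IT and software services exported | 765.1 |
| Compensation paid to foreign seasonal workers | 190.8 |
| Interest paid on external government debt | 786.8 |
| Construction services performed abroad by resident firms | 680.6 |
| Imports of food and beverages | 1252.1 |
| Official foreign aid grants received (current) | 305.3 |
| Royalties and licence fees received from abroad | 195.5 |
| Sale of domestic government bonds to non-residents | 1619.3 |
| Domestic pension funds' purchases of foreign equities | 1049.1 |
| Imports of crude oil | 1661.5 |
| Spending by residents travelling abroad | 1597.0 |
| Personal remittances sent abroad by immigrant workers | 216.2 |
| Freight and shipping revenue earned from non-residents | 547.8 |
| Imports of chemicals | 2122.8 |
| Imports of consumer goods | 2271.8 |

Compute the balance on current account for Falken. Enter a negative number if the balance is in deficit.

-7604.7

Goods: -1661.5 - 1252.1 - 2122.8 - 2271.8 = -7308.2
Services: -1597.0 + 765.1 + 680.6 + 195.5 + 547.8 = 592.0
Primary income: -190.8 - 786.8 = -977.6
Secondary income: 305.3 - 216.2 = 89.1
Current account = (-7308.2) + 592.0 + (-977.6) + 89.1 = -7604.7
(Excluded from the current account — financial account: inward foreign direct investment in the manufacturing sector 500.7, sale of domestic government bonds to non-residents 1619.3, domestic pension funds' purchases of foreign equities 1049.1; capital account: acquisition of foreign patents and trademarks (non-produced assets) 153.7.)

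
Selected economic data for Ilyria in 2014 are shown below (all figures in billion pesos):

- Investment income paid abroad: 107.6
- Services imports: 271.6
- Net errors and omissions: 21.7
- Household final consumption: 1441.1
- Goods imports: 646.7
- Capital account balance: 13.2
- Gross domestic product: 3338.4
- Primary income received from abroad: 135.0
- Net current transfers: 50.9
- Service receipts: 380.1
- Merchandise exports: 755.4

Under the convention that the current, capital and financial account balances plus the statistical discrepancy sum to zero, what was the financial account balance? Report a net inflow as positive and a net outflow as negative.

-330.4

Goods balance = 755.4 - 646.7 = 108.7
Services balance = 380.1 - 271.6 = 108.5
Trade balance (goods + services) = 108.7 + 108.5 = 217.2
Net primary income = 135.0 - 107.6 = 27.4
Net secondary income = 50.9
Current account = 217.2 + 27.4 + 50.9 = 295.5
Financial account = -(295.5 + 13.2 + 21.7) = -330.4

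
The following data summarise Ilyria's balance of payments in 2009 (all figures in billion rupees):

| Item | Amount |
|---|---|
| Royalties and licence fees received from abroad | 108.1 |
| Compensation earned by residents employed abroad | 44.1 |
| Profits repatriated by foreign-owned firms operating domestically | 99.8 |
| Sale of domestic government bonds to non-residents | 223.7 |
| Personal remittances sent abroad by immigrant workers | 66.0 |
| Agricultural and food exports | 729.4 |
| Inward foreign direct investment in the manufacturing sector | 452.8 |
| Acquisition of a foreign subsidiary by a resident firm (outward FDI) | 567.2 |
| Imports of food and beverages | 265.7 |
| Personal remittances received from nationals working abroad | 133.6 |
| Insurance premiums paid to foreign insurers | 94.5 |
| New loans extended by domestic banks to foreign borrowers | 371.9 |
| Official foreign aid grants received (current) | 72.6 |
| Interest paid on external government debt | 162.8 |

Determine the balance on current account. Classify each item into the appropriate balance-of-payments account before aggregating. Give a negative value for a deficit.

399.0

Goods: -265.7 + 729.4 = 463.7
Services: 108.1 - 94.5 = 13.6
Primary income: -162.8 + 44.1 - 99.8 = -218.5
Secondary income: 133.6 - 66.0 + 72.6 = 140.2
Current account = 463.7 + 13.6 + (-218.5) + 140.2 = 399.0
(Excluded from the current account — financial account: sale of domestic government bonds to non-residents 223.7, inward foreign direct investment in the manufacturing sector 452.8, acquisition of a foreign subsidiary by a resident firm (outward FDI) 567.2, new loans extended by domestic banks to foreign borrowers 371.9.)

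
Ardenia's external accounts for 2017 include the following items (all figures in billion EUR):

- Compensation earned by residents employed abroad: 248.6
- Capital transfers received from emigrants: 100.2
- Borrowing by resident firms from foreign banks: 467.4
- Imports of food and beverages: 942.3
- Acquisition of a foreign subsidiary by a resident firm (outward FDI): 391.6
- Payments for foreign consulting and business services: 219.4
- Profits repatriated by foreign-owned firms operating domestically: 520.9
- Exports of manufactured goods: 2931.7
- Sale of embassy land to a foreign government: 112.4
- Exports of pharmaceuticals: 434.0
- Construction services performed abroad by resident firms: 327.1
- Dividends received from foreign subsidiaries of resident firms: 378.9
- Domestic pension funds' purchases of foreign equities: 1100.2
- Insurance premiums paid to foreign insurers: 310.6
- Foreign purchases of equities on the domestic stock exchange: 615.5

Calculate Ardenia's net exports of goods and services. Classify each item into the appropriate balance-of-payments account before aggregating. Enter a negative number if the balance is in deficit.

2220.5

Goods: -942.3 + 434.0 + 2931.7 = 2423.4
Services: 327.1 - 219.4 - 310.6 = -202.9
Trade balance = 2423.4 + (-202.9) = 2220.5
(Excluded from the trade balance — primary income: compensation earned by residents employed abroad 248.6, profits repatriated by foreign-owned firms operating domestically 520.9, dividends received from foreign subsidiaries of resident firms 378.9; capital account: capital transfers received from emigrants 100.2, sale of embassy land to a foreign government 112.4; financial account: borrowing by resident firms from foreign banks 467.4, acquisition of a foreign subsidiary by a resident firm (outward FDI) 391.6, domestic pension funds' purchases of foreign equities 1100.2, foreign purchases of equities on the domestic stock exchange 615.5.)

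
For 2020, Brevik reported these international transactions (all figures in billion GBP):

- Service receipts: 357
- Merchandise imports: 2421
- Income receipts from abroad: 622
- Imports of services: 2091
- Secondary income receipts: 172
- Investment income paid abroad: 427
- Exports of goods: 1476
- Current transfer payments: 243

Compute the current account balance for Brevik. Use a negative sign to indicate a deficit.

-2555

Goods balance = 1476 - 2421 = -945
Services balance = 357 - 2091 = -1734
Trade balance (goods + services) = -945 + (-1734) = -2679
Net primary income = 622 - 427 = 195
Net secondary income = 172 - 243 = -71
Current account = -2679 + 195 + (-71) = -2555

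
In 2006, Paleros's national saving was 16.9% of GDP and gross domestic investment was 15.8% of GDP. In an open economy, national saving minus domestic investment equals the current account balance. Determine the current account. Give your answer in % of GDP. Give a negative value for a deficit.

CA = S - I = 16.9 - 15.8 = 1.1

1.1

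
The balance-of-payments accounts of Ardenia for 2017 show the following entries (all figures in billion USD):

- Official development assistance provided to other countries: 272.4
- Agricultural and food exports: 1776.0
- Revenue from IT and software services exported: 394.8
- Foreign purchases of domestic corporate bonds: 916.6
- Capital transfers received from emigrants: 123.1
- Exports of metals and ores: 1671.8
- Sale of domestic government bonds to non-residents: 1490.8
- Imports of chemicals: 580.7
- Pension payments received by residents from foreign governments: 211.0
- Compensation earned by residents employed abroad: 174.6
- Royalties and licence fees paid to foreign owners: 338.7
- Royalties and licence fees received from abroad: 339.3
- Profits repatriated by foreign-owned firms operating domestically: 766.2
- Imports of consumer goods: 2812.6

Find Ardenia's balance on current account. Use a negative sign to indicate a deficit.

-203.1

Goods: -580.7 + 1671.8 + 1776.0 - 2812.6 = 54.5
Services: 339.3 + 394.8 - 338.7 = 395.4
Primary income: -766.2 + 174.6 = -591.6
Secondary income: 211.0 - 272.4 = -61.4
Current account = 54.5 + 395.4 + (-591.6) + (-61.4) = -203.1
(Excluded from the current account — financial account: foreign purchases of domestic corporate bonds 916.6, sale of domestic government bonds to non-residents 1490.8; capital account: capital transfers received from emigrants 123.1.)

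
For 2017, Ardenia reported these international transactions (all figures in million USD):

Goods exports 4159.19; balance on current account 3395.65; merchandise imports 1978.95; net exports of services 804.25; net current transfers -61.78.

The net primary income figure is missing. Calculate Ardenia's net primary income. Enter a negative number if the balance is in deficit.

Current account = goods balance + services balance + net primary income + net secondary income
Sum of the known components = 2922.71
Net primary income = CA - (known components) = 3395.65 - 2922.71 = 472.94

472.94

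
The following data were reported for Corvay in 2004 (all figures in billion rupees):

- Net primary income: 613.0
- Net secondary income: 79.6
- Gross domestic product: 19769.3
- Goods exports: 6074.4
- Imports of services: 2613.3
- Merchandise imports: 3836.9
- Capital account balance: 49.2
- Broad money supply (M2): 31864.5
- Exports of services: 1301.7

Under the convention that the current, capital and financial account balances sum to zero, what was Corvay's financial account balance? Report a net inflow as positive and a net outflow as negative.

-1667.7

Goods balance = 6074.4 - 3836.9 = 2237.5
Services balance = 1301.7 - 2613.3 = -1311.6
Trade balance (goods + services) = 2237.5 + (-1311.6) = 925.9
Net primary income = 613.0
Net secondary income = 79.6
Current account = 925.9 + 613.0 + 79.6 = 1618.5
Financial account = -(1618.5 + 49.2) = -1667.7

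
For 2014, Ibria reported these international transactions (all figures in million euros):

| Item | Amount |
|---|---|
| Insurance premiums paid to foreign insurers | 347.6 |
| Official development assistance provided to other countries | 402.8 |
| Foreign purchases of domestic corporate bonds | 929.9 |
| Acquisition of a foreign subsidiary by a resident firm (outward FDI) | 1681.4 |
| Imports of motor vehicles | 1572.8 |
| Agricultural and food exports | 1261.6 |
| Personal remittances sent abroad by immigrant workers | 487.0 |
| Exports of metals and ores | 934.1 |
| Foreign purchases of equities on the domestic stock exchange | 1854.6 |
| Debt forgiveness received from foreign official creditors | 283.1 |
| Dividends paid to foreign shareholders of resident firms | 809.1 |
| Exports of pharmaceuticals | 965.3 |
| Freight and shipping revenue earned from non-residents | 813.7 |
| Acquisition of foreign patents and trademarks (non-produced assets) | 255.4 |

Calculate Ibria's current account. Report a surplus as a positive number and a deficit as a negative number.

355.4

Goods: 934.1 + 1261.6 + 965.3 - 1572.8 = 1588.2
Services: -347.6 + 813.7 = 466.1
Primary income: -809.1
Secondary income: -487.0 - 402.8 = -889.8
Current account = 1588.2 + 466.1 + (-809.1) + (-889.8) = 355.4
(Excluded from the current account — financial account: foreign purchases of domestic corporate bonds 929.9, acquisition of a foreign subsidiary by a resident firm (outward FDI) 1681.4, foreign purchases of equities on the domestic stock exchange 1854.6; capital account: debt forgiveness received from foreign official creditors 283.1, acquisition of foreign patents and trademarks (non-produced assets) 255.4.)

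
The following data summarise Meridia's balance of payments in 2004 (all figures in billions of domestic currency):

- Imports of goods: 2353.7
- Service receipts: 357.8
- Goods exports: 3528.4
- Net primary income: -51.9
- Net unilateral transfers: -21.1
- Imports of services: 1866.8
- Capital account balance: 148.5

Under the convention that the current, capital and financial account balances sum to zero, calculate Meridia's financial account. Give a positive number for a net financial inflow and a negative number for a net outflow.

Goods balance = 3528.4 - 2353.7 = 1174.7
Services balance = 357.8 - 1866.8 = -1509.0
Trade balance (goods + services) = 1174.7 + (-1509.0) = -334.3
Net primary income = -51.9
Net secondary income = -21.1
Current account = -334.3 + (-51.9) + (-21.1) = -407.3
Financial account = -(-407.3 + 148.5) = 258.8

258.8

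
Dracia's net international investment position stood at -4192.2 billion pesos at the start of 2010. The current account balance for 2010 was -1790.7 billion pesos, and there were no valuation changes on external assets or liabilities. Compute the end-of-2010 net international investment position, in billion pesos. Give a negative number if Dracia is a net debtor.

With no valuation effects, change in NIIP = current account = -1790.7
End-of-year NIIP = -4192.2 + (-1790.7) = -5982.9

-5982.9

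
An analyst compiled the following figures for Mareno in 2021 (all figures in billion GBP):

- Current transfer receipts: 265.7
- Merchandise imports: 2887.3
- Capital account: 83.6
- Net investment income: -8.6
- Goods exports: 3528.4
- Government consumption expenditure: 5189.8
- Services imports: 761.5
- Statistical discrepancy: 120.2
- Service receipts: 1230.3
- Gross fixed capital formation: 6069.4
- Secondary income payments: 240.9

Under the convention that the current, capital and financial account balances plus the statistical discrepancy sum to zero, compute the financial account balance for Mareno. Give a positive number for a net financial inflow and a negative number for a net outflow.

-1329.9

Goods balance = 3528.4 - 2887.3 = 641.1
Services balance = 1230.3 - 761.5 = 468.8
Trade balance (goods + services) = 641.1 + 468.8 = 1109.9
Net primary income = -8.6
Net secondary income = 265.7 - 240.9 = 24.8
Current account = 1109.9 + (-8.6) + 24.8 = 1126.1
Financial account = -(1126.1 + 83.6 + 120.2) = -1329.9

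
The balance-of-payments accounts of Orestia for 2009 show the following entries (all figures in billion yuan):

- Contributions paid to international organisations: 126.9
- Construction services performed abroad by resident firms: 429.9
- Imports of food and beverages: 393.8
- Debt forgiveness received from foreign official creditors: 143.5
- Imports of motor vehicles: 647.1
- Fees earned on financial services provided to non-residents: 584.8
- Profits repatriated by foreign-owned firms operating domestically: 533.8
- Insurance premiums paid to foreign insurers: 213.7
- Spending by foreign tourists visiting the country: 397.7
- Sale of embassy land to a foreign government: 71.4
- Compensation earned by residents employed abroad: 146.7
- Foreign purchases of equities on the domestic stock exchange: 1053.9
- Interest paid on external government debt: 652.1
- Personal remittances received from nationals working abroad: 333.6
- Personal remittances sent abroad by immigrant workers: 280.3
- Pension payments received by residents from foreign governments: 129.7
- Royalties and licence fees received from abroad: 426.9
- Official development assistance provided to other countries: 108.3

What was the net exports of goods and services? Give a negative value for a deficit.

Goods: -393.8 - 647.1 = -1040.9
Services: 397.7 + 429.9 - 213.7 + 426.9 + 584.8 = 1625.6
Trade balance = -1040.9 + 1625.6 = 584.7
(Excluded from the trade balance — secondary income: contributions paid to international organisations 126.9, personal remittances received from nationals working abroad 333.6, personal remittances sent abroad by immigrant workers 280.3, pension payments received by residents from foreign governments 129.7, official development assistance provided to other countries 108.3; capital account: debt forgiveness received from foreign official creditors 143.5, sale of embassy land to a foreign government 71.4; primary income: profits repatriated by foreign-owned firms operating domestically 533.8, compensation earned by residents employed abroad 146.7, interest paid on external government debt 652.1; financial account: foreign purchases of equities on the domestic stock exchange 1053.9.)

584.7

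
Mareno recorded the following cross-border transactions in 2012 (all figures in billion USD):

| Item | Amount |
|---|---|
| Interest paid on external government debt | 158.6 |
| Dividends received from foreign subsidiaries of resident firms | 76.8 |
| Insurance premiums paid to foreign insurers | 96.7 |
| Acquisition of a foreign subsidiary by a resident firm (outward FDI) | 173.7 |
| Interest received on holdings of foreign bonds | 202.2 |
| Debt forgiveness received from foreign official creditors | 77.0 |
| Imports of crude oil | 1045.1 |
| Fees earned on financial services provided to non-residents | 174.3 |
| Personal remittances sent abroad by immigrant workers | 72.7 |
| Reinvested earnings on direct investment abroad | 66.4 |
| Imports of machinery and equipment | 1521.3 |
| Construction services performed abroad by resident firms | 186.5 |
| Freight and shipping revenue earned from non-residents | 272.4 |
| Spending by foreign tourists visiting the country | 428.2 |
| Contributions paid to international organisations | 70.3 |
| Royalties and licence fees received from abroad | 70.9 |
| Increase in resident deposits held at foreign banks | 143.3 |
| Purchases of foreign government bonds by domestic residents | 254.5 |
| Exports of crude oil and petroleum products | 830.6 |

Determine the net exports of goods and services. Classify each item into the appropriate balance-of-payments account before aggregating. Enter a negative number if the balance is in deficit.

Goods: 830.6 - 1045.1 - 1521.3 = -1735.8
Services: -96.7 + 186.5 + 174.3 + 272.4 + 70.9 + 428.2 = 1035.6
Trade balance = -1735.8 + 1035.6 = -700.2
(Excluded from the trade balance — primary income: interest paid on external government debt 158.6, dividends received from foreign subsidiaries of resident firms 76.8, interest received on holdings of foreign bonds 202.2, reinvested earnings on direct investment abroad 66.4; financial account: acquisition of a foreign subsidiary by a resident firm (outward FDI) 173.7, increase in resident deposits held at foreign banks 143.3, purchases of foreign government bonds by domestic residents 254.5; capital account: debt forgiveness received from foreign official creditors 77.0; secondary income: personal remittances sent abroad by immigrant workers 72.7, contributions paid to international organisations 70.3.)

-700.2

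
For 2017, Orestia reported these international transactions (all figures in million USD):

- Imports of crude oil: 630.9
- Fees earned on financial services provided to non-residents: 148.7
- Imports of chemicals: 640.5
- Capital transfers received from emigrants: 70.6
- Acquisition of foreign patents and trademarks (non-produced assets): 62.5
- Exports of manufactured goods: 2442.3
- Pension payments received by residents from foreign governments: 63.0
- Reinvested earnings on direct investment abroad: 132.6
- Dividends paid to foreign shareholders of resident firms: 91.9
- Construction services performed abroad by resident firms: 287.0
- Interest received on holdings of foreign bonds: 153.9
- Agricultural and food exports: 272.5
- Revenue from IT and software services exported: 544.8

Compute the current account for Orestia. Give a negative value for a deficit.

Goods: -640.5 - 630.9 + 272.5 + 2442.3 = 1443.4
Services: 287.0 + 544.8 + 148.7 = 980.5
Primary income: 153.9 - 91.9 + 132.6 = 194.6
Secondary income: 63.0
Current account = 1443.4 + 980.5 + 194.6 + 63.0 = 2681.5
(Excluded from the current account — capital account: capital transfers received from emigrants 70.6, acquisition of foreign patents and trademarks (non-produced assets) 62.5.)

2681.5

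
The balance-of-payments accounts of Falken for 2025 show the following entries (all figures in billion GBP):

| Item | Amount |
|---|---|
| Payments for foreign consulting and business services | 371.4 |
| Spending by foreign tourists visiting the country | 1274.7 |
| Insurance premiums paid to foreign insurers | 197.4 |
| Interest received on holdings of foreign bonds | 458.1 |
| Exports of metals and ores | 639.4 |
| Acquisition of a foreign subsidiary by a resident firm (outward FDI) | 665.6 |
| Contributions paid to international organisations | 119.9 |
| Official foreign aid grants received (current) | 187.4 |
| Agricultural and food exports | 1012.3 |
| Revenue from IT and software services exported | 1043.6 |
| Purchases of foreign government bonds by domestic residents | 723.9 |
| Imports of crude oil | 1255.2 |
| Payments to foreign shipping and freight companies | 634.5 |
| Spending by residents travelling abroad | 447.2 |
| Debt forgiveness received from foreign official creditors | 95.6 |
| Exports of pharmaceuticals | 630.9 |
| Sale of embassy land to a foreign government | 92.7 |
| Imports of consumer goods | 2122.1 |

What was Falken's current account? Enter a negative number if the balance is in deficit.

98.7

Goods: -1255.2 + 639.4 + 630.9 + 1012.3 - 2122.1 = -1094.7
Services: 1274.7 - 447.2 - 634.5 - 197.4 + 1043.6 - 371.4 = 667.8
Primary income: 458.1
Secondary income: -119.9 + 187.4 = 67.5
Current account = (-1094.7) + 667.8 + 458.1 + 67.5 = 98.7
(Excluded from the current account — financial account: acquisition of a foreign subsidiary by a resident firm (outward FDI) 665.6, purchases of foreign government bonds by domestic residents 723.9; capital account: debt forgiveness received from foreign official creditors 95.6, sale of embassy land to a foreign government 92.7.)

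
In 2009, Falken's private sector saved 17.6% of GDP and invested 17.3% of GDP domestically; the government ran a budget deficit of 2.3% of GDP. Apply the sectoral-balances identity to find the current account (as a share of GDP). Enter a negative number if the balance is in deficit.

By the sectoral-balances identity, CA = (S_private - I) + (T - G).
Private balance = 17.6 - 17.3 = 0.3
Government balance (T - G) = -2.3
CA = 0.3 + (-2.3) = -2.0

-2.0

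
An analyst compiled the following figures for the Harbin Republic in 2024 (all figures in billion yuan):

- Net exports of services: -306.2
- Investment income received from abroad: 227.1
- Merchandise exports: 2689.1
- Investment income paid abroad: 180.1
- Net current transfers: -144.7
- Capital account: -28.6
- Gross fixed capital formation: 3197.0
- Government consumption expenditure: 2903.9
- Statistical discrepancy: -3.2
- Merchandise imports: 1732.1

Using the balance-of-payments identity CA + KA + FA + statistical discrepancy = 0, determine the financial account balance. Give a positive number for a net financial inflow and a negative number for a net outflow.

Goods balance = 2689.1 - 1732.1 = 957.0
Services balance = -306.2
Trade balance (goods + services) = 957.0 + (-306.2) = 650.8
Net primary income = 227.1 - 180.1 = 47.0
Net secondary income = -144.7
Current account = 650.8 + 47.0 + (-144.7) = 553.1
Financial account = -(553.1 + (-28.6) + (-3.2)) = -521.3

-521.3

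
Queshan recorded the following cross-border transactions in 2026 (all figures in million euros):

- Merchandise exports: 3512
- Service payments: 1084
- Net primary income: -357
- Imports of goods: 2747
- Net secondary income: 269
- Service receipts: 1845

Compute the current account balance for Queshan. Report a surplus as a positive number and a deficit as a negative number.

Goods balance = 3512 - 2747 = 765
Services balance = 1845 - 1084 = 761
Trade balance (goods + services) = 765 + 761 = 1526
Net primary income = -357
Net secondary income = 269
Current account = 1526 + (-357) + 269 = 1438

1438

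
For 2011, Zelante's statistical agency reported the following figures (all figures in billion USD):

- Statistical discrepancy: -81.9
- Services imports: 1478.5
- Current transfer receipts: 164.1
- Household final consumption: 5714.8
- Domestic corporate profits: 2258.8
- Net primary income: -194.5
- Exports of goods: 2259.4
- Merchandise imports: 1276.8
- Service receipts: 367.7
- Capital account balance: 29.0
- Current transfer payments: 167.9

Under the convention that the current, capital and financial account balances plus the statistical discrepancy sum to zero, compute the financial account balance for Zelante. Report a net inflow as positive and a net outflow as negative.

Goods balance = 2259.4 - 1276.8 = 982.6
Services balance = 367.7 - 1478.5 = -1110.8
Trade balance (goods + services) = 982.6 + (-1110.8) = -128.2
Net primary income = -194.5
Net secondary income = 164.1 - 167.9 = -3.8
Current account = -128.2 + (-194.5) + (-3.8) = -326.5
Financial account = -(-326.5 + 29.0 + (-81.9)) = 379.4

379.4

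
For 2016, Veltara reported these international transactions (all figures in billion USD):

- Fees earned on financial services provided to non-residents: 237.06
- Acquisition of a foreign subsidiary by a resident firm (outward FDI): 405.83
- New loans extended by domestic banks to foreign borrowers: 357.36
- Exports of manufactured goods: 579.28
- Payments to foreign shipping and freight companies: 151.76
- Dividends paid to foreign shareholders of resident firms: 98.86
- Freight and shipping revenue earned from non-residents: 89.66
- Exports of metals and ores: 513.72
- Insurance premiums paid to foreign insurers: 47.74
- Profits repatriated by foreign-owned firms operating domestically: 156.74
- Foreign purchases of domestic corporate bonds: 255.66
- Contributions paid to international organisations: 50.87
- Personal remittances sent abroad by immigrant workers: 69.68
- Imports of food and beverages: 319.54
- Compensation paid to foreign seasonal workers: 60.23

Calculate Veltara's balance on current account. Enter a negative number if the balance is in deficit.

464.30

Goods: 513.72 + 579.28 - 319.54 = 773.46
Services: -151.76 + 237.06 - 47.74 + 89.66 = 127.22
Primary income: -98.86 - 156.74 - 60.23 = -315.83
Secondary income: -69.68 - 50.87 = -120.55
Current account = 773.46 + 127.22 + (-315.83) + (-120.55) = 464.30
(Excluded from the current account — financial account: acquisition of a foreign subsidiary by a resident firm (outward FDI) 405.83, new loans extended by domestic banks to foreign borrowers 357.36, foreign purchases of domestic corporate bonds 255.66.)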